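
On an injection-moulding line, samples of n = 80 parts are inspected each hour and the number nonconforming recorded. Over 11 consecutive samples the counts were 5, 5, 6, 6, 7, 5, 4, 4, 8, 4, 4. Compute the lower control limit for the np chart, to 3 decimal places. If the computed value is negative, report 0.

p̄ = Σdᵢ / (k·n) = 58 / (11 × 80) = 0.06591
LCL = np̄ − 3·√(np̄(1−p̄)) = 5.2727 − 3 × 2.2193 = -1.3851 → 0 (negative, so LCL = 0)

0.000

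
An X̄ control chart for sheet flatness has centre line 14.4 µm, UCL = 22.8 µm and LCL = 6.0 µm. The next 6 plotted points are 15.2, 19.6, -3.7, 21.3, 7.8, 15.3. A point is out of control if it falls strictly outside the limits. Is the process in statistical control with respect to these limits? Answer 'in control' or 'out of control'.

out of control

Compare each point to [6.0, 22.8]: sample 3 = -3.7 < LCL.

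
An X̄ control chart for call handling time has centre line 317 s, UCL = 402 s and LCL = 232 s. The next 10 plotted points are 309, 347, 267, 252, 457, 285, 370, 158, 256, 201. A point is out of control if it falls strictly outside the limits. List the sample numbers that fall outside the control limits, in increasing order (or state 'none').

5, 8, 10

Compare each point to [232, 402]: sample 5 = 457 > UCL; sample 8 = 158 < LCL; sample 10 = 201 < LCL.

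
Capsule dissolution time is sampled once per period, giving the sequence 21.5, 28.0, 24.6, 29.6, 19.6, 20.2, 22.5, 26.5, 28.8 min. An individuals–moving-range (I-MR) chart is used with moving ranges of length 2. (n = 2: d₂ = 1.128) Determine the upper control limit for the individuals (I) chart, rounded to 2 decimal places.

35.93

X̄ = (21.5 + 28.0 + 24.6 + 29.6 + 19.6 + 20.2 + 22.5 + 26.5 + 28.8) / 9 = 24.5889
Moving ranges: 6.5, 3.4, 5.0, 10.0, 0.6, 2.3, 4.0, 2.3; M̄R̄ = 34.1000 / 8 = 4.2625
UCL = X̄ + 3·M̄R̄/d₂ = 24.5889 + 3 × 4.2625 / 1.128 = 35.9253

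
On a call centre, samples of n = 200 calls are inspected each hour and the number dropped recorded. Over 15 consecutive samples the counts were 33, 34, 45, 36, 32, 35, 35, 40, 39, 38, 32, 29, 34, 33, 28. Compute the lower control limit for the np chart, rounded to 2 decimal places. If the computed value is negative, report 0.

18.77

p̄ = Σdᵢ / (k·n) = 523 / (15 × 200) = 0.17433
LCL = np̄ − 3·√(np̄(1−p̄)) = 34.8667 − 3 × 5.3655 = 18.7703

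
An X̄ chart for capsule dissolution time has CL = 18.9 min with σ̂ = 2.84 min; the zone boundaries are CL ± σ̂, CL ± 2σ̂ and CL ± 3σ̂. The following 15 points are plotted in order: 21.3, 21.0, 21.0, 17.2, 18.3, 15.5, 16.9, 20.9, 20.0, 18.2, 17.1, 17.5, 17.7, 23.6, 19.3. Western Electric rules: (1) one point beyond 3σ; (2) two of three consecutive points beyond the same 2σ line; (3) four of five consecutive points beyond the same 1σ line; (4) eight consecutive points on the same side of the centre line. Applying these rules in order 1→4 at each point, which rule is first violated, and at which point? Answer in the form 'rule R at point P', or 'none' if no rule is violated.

none

Zone of each point (C = within 1σ̂, B = 1σ̂–2σ̂, A = 2σ̂–3σ̂, * = beyond 3σ̂; sign = side of CL): 1:+C, 2:+C, 3:+C, 4:-C, 5:-C, 6:-B, 7:-C, 8:+C, 9:+C, 10:-C, 11:-C, 12:-C, 13:-C, 14:+B, 15:+C
No rule fires across all 15 points.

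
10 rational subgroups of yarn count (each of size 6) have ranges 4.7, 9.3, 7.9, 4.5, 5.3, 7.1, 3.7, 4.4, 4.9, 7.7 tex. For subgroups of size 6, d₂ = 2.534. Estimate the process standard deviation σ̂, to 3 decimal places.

R̄ = (4.7 + 9.3 + 7.9 + 4.5 + 5.3 + 7.1 + 3.7 + 4.4 + 4.9 + 7.7) / 10 = 5.9500
σ̂ = R̄ / d₂ = 5.9500 / 2.534 = 2.3481

2.348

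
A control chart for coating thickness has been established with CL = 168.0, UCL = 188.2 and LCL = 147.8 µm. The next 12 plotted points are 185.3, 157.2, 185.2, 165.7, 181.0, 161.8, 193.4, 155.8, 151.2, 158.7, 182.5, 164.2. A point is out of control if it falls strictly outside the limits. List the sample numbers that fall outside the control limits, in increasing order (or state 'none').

Compare each point to [147.8, 188.2]: sample 7 = 193.4 > UCL.

7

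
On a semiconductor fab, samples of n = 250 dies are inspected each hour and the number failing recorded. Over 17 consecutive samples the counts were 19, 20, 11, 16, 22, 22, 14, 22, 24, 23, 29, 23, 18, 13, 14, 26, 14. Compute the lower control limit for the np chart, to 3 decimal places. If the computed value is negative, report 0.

p̄ = Σdᵢ / (k·n) = 330 / (17 × 250) = 0.07765
LCL = np̄ − 3·√(np̄(1−p̄)) = 19.4118 − 3 × 4.2314 = 6.7177

6.718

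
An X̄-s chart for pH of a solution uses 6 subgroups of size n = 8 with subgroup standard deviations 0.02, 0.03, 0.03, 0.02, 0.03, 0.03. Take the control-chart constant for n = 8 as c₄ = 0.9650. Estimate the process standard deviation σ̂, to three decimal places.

0.028

s̄ = (0.02 + 0.03 + 0.03 + 0.02 + 0.03 + 0.03) / 6 = 0.0267
σ̂ = s̄ / c₄ = 0.0267 / 0.9650 = 0.0276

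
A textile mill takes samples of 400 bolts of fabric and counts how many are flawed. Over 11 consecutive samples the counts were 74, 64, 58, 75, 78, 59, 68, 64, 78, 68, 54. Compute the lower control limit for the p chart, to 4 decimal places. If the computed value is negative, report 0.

p̄ = Σdᵢ / (k·n) = 740 / (11 × 400) = 0.16818
LCL = p̄ − 3·√(p̄(1−p̄)/n) = 0.16818 − 3 × 0.01870 = 0.11208

0.1121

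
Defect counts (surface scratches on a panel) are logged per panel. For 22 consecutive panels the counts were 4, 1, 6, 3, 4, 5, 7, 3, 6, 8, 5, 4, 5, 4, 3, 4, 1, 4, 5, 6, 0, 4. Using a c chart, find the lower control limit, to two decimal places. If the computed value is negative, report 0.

c̄ = (4 + 1 + 6 + 3 + 4 + 5 + 7 + 3 + 6 + 8 + 5 + 4 + 5 + 4 + 3 + 4 + 1 + 4 + 5 + 6 + 0 + 4) / 22 = 92 / 22 = 4.1818
LCL = c̄ − 3√c̄ = 4.1818 − 3 × 2.0449 = -1.9530 → 0 (cannot be negative)

0.00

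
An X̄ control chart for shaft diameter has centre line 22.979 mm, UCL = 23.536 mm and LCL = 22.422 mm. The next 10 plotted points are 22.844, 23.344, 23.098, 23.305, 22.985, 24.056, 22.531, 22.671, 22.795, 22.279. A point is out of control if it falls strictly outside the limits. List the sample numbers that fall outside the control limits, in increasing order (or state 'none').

Compare each point to [22.422, 23.536]: sample 6 = 24.056 > UCL; sample 10 = 22.279 < LCL.

6, 10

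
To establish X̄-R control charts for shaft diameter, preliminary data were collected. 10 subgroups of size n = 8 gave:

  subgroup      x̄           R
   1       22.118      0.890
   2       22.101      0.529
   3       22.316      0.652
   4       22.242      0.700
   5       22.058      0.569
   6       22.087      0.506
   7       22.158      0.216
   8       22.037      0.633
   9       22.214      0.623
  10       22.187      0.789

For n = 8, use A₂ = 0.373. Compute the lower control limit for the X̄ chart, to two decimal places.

X̄̄ = (22.118 + 22.101 + 22.316 + 22.242 + 22.058 + 22.087 + 22.158 + 22.037 + 22.214 + 22.187) / 10 = 221.5180 / 10 = 22.1518
R̄ = (0.890 + 0.529 + 0.652 + 0.700 + 0.569 + 0.506 + 0.216 + 0.633 + 0.623 + 0.789) / 10 = 6.1070 / 10 = 0.6107
LCL = X̄̄ − A₂·R̄ = 22.1518 − 0.373 × 0.6107 = 21.9240

21.92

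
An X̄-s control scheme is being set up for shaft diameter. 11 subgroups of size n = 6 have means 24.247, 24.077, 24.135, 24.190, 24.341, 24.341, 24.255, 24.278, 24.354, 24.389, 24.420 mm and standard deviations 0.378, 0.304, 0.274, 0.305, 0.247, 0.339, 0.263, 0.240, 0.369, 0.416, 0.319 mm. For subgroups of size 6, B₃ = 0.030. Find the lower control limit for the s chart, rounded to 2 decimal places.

0.01

s̄ = (0.378 + 0.304 + 0.274 + 0.305 + 0.247 + 0.339 + 0.263 + 0.240 + 0.369 + 0.416 + 0.319) / 11 = 0.3140
LCL_s = B₃·s̄ = 0.030 × 0.3140 = 0.0094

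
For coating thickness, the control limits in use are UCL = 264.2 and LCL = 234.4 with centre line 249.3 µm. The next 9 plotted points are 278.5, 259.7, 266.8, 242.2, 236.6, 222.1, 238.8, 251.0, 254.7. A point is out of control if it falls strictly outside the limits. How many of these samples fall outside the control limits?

Compare each point to [234.4, 264.2]: sample 1 = 278.5 > UCL; sample 3 = 266.8 > UCL; sample 6 = 222.1 < LCL.

3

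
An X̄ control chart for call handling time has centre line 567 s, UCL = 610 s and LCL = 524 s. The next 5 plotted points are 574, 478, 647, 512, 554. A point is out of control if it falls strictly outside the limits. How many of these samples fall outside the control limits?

3

Compare each point to [524, 610]: sample 2 = 478 < LCL; sample 3 = 647 > UCL; sample 4 = 512 < LCL.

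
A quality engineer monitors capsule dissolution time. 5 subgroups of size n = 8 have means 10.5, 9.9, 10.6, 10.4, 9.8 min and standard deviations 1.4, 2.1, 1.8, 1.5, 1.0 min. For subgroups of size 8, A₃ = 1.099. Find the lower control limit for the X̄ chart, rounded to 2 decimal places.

8.53

X̄̄ = (10.5 + 9.9 + 10.6 + 10.4 + 9.8) / 5 = 10.2400
s̄ = (1.4 + 2.1 + 1.8 + 1.5 + 1.0) / 5 = 1.5600
LCL = X̄̄ − A₃·s̄ = 10.2400 − 1.099 × 1.5600 = 8.5256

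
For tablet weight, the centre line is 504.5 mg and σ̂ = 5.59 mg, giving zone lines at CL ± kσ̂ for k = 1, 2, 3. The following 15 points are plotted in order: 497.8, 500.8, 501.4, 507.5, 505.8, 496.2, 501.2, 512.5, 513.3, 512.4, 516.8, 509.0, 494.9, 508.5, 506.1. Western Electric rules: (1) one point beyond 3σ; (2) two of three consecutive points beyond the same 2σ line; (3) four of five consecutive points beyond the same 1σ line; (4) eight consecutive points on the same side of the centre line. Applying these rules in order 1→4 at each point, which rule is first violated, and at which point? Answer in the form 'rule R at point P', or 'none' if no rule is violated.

Zone of each point (C = within 1σ̂, B = 1σ̂–2σ̂, A = 2σ̂–3σ̂, * = beyond 3σ̂; sign = side of CL): 1:-B, 2:-C, 3:-C, 4:+C, 5:+C, 6:-B, 7:-C, 8:+B, 9:+B, 10:+B, 11:+A, 12:+C, 13:-B, 14:+C, 15:+C
Rule 3 (four of five consecutive points beyond the same 1σ limit) is satisfied at point 11.

rule 3 at point 11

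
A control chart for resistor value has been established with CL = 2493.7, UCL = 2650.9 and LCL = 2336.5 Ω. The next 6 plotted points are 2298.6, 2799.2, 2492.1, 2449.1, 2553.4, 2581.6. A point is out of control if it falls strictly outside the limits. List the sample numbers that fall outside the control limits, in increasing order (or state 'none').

1, 2

Compare each point to [2336.5, 2650.9]: sample 1 = 2298.6 < LCL; sample 2 = 2799.2 > UCL.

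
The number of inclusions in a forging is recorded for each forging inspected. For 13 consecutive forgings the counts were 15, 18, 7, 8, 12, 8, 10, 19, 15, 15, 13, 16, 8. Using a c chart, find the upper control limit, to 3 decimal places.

c̄ = (15 + 18 + 7 + 8 + 12 + 8 + 10 + 19 + 15 + 15 + 13 + 16 + 8) / 13 = 164 / 13 = 12.6154
UCL = c̄ + 3√c̄ = 12.6154 + 3 × √12.6154 = 12.6154 + 3 × 3.5518 = 23.2708

23.271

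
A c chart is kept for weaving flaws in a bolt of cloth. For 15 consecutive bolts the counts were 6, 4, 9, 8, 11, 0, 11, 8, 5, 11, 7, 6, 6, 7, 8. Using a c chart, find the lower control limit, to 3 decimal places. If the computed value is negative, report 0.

0.000

c̄ = (6 + 4 + 9 + 8 + 11 + 0 + 11 + 8 + 5 + 11 + 7 + 6 + 6 + 7 + 8) / 15 = 107 / 15 = 7.1333
LCL = c̄ − 3√c̄ = 7.1333 − 3 × 2.6708 = -0.8792 → 0 (cannot be negative)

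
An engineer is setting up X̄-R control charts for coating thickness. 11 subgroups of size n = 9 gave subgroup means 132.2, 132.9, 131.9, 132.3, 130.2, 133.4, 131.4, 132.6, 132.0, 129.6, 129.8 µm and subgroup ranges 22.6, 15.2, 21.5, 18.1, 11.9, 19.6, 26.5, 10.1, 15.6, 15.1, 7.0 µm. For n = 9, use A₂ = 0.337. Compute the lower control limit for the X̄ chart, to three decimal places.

126.051

X̄̄ = (132.2 + 132.9 + 131.9 + 132.3 + 130.2 + 133.4 + 131.4 + 132.6 + 132.0 + 129.6 + 129.8) / 11 = 1448.3000 / 11 = 131.6636
R̄ = (22.6 + 15.2 + 21.5 + 18.1 + 11.9 + 19.6 + 26.5 + 10.1 + 15.6 + 15.1 + 7.0) / 11 = 183.2000 / 11 = 16.6545
LCL = X̄̄ − A₂·R̄ = 131.6636 − 0.337 × 16.6545 = 126.0511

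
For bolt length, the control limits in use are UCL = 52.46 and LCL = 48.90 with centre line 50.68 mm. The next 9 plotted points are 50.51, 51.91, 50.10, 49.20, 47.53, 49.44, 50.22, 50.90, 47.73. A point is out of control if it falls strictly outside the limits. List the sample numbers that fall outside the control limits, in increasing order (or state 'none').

Compare each point to [48.90, 52.46]: sample 5 = 47.53 < LCL; sample 9 = 47.73 < LCL.

5, 9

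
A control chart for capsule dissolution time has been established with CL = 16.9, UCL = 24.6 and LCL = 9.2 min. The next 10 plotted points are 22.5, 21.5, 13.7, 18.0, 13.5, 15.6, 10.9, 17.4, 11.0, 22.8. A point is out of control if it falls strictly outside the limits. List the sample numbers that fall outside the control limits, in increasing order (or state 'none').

All 10 points lie within [9.2, 24.6].

none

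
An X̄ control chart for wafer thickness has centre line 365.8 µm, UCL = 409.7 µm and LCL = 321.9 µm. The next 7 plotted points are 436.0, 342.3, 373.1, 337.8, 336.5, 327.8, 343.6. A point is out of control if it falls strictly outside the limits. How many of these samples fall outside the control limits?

Compare each point to [321.9, 409.7]: sample 1 = 436.0 > UCL.

1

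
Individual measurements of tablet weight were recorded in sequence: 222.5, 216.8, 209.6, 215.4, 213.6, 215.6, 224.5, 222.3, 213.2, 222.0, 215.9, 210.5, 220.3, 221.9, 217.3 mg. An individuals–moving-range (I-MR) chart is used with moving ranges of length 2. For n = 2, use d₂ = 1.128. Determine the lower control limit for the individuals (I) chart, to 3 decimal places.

X̄ = (222.5 + 216.8 + 209.6 + 215.4 + 213.6 + 215.6 + 224.5 + 222.3 + 213.2 + 222.0 + 215.9 + 210.5 + 220.3 + 221.9 + 217.3) / 15 = 217.4267
Moving ranges: 5.7, 7.2, 5.8, 1.8, 2.0, 8.9, 2.2, 9.1, 8.8, 6.1, 5.4, 9.8, 1.6, 4.6; M̄R̄ = 79.0000 / 14 = 5.6429
LCL = X̄ − 3·M̄R̄/d₂ = 217.4267 − 3 × 5.6429 / 1.128 = 202.4191

202.419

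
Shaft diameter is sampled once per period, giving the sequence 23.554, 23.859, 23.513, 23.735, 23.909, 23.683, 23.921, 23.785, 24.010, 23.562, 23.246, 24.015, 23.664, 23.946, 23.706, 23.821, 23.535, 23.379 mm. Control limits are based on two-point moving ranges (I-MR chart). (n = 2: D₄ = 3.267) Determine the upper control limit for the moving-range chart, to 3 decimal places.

0.929

Moving ranges: 0.305, 0.346, 0.222, 0.174, 0.226, 0.238, 0.136, 0.225, 0.448, 0.316, 0.769, 0.351, 0.282, 0.240, 0.115, 0.286, 0.156; M̄R̄ = 4.8350 / 17 = 0.2844
UCL_MR = D₄·M̄R̄ = 3.267 × 0.2844 = 0.9292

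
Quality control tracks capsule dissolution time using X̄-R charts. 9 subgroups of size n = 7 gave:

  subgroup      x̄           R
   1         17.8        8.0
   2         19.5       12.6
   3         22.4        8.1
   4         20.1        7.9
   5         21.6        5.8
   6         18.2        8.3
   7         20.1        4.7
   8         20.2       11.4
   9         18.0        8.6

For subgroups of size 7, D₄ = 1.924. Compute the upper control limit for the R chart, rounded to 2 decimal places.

R̄ = (8.0 + 12.6 + 8.1 + 7.9 + 5.8 + 8.3 + 4.7 + 11.4 + 8.6) / 9 = 75.4000 / 9 = 8.3778
UCL_R = D₄·R̄ = 1.924 × 8.3778 = 16.1188

16.12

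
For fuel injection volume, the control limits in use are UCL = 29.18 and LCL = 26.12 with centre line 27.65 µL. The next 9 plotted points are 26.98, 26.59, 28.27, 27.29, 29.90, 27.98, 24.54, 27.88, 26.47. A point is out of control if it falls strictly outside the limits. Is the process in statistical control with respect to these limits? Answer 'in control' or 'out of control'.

Compare each point to [26.12, 29.18]: sample 5 = 29.90 > UCL; sample 7 = 24.54 < LCL.

out of control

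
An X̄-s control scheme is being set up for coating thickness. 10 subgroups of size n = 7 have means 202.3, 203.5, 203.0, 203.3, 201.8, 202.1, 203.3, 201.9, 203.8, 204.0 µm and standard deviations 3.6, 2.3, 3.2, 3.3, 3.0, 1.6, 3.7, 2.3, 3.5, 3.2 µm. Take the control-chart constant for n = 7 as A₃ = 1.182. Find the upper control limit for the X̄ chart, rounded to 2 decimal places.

206.41

X̄̄ = (202.3 + 203.5 + 203.0 + 203.3 + 201.8 + 202.1 + 203.3 + 201.9 + 203.8 + 204.0) / 10 = 202.9000
s̄ = (3.6 + 2.3 + 3.2 + 3.3 + 3.0 + 1.6 + 3.7 + 2.3 + 3.5 + 3.2) / 10 = 2.9700
UCL = X̄̄ + A₃·s̄ = 202.9000 + 1.182 × 2.9700 = 206.4105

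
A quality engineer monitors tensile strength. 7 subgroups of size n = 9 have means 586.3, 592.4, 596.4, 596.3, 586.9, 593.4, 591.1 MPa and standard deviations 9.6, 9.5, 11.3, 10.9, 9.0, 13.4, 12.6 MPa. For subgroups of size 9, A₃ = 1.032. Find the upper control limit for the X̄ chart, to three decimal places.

X̄̄ = (586.3 + 592.4 + 596.4 + 596.3 + 586.9 + 593.4 + 591.1) / 7 = 591.8286
s̄ = (9.6 + 9.5 + 11.3 + 10.9 + 9.0 + 13.4 + 12.6) / 7 = 10.9000
UCL = X̄̄ + A₃·s̄ = 591.8286 + 1.032 × 10.9000 = 603.0774

603.077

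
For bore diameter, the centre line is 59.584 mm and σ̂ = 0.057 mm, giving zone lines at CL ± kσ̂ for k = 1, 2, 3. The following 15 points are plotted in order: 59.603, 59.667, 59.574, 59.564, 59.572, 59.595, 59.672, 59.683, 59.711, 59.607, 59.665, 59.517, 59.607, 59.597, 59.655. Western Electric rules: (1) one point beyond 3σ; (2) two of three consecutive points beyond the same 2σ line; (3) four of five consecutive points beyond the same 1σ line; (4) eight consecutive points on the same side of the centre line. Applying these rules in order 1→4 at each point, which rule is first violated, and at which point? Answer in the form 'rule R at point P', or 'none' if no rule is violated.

rule 3 at point 11

Zone of each point (C = within 1σ̂, B = 1σ̂–2σ̂, A = 2σ̂–3σ̂, * = beyond 3σ̂; sign = side of CL): 1:+C, 2:+B, 3:-C, 4:-C, 5:-C, 6:+C, 7:+B, 8:+B, 9:+A, 10:+C, 11:+B, 12:-B, 13:+C, 14:+C, 15:+B
Rule 3 (four of five consecutive points beyond the same 1σ limit) is satisfied at point 11.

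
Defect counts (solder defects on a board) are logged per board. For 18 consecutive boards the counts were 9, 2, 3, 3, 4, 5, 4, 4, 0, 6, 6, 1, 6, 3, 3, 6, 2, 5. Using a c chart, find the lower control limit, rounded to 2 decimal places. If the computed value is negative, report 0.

c̄ = (9 + 2 + 3 + 3 + 4 + 5 + 4 + 4 + 0 + 6 + 6 + 1 + 6 + 3 + 3 + 6 + 2 + 5) / 18 = 72 / 18 = 4.0000
LCL = c̄ − 3√c̄ = 4.0000 − 3 × 2.0000 = -2.0000 → 0 (cannot be negative)

0.00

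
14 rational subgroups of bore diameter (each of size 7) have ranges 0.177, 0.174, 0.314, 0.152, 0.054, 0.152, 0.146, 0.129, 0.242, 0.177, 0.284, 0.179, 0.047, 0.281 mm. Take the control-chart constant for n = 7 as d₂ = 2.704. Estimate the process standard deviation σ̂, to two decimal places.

0.07

R̄ = (0.177 + 0.174 + 0.314 + 0.152 + 0.054 + 0.152 + 0.146 + 0.129 + 0.242 + 0.177 + 0.284 + 0.179 + 0.047 + 0.281) / 14 = 0.1791
σ̂ = R̄ / d₂ = 0.1791 / 2.704 = 0.0663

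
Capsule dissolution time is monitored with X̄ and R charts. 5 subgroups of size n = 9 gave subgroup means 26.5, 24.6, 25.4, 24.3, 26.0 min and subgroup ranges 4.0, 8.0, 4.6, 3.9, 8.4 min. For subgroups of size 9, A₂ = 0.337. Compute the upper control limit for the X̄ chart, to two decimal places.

27.31

X̄̄ = (26.5 + 24.6 + 25.4 + 24.3 + 26.0) / 5 = 126.8000 / 5 = 25.3600
R̄ = (4.0 + 8.0 + 4.6 + 3.9 + 8.4) / 5 = 28.9000 / 5 = 5.7800
UCL = X̄̄ + A₂·R̄ = 25.3600 + 0.337 × 5.7800 = 27.3079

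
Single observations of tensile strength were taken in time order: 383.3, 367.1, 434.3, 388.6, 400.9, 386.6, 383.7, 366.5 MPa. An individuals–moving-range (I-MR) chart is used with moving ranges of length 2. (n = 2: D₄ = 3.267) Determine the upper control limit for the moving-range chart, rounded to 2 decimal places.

82.05

Moving ranges: 16.2, 67.2, 45.7, 12.3, 14.3, 2.9, 17.2; M̄R̄ = 175.8000 / 7 = 25.1143
UCL_MR = D₄·M̄R̄ = 3.267 × 25.1143 = 82.0484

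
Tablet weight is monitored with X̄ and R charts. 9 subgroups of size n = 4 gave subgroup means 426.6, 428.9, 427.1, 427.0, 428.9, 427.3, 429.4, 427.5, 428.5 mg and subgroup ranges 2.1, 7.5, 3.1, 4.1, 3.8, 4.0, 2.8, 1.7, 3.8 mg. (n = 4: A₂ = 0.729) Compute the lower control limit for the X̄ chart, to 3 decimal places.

425.246

X̄̄ = (426.6 + 428.9 + 427.1 + 427.0 + 428.9 + 427.3 + 429.4 + 427.5 + 428.5) / 9 = 3851.2000 / 9 = 427.9111
R̄ = (2.1 + 7.5 + 3.1 + 4.1 + 3.8 + 4.0 + 2.8 + 1.7 + 3.8) / 9 = 32.9000 / 9 = 3.6556
LCL = X̄̄ − A₂·R̄ = 427.9111 − 0.729 × 3.6556 = 425.2462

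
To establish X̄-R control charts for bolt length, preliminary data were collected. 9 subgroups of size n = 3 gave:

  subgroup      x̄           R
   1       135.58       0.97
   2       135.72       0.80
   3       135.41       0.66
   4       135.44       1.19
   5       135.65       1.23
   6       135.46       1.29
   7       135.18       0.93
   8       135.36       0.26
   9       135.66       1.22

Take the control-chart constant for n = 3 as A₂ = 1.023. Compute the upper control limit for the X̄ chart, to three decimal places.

136.467

X̄̄ = (135.58 + 135.72 + 135.41 + 135.44 + 135.65 + 135.46 + 135.18 + 135.36 + 135.66) / 9 = 1219.4600 / 9 = 135.4956
R̄ = (0.97 + 0.80 + 0.66 + 1.19 + 1.23 + 1.29 + 0.93 + 0.26 + 1.22) / 9 = 8.5500 / 9 = 0.9500
UCL = X̄̄ + A₂·R̄ = 135.4956 + 1.023 × 0.9500 = 136.4674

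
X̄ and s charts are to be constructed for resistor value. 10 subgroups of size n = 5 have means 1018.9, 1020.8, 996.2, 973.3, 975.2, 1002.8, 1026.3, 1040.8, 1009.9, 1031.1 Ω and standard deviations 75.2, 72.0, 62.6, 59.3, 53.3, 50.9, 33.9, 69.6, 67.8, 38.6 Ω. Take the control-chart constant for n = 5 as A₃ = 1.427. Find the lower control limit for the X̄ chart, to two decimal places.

926.31

X̄̄ = (1018.9 + 1020.8 + 996.2 + 973.3 + 975.2 + 1002.8 + 1026.3 + 1040.8 + 1009.9 + 1031.1) / 10 = 1009.5300
s̄ = (75.2 + 72.0 + 62.6 + 59.3 + 53.3 + 50.9 + 33.9 + 69.6 + 67.8 + 38.6) / 10 = 58.3200
LCL = X̄̄ − A₃·s̄ = 1009.5300 − 1.427 × 58.3200 = 926.3074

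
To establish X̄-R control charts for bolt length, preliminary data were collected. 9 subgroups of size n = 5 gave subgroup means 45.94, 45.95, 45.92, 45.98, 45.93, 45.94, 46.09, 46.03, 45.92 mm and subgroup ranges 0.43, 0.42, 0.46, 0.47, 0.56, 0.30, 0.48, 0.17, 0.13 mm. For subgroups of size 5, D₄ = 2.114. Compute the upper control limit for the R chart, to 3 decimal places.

R̄ = (0.43 + 0.42 + 0.46 + 0.47 + 0.56 + 0.30 + 0.48 + 0.17 + 0.13) / 9 = 3.4200 / 9 = 0.3800
UCL_R = D₄·R̄ = 2.114 × 0.3800 = 0.8033

0.803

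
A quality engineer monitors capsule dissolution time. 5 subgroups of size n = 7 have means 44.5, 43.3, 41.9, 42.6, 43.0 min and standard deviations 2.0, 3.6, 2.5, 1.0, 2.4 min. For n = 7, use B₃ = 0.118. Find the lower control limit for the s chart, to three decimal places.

0.271

s̄ = (2.0 + 3.6 + 2.5 + 1.0 + 2.4) / 5 = 2.3000
LCL_s = B₃·s̄ = 0.118 × 2.3000 = 0.2714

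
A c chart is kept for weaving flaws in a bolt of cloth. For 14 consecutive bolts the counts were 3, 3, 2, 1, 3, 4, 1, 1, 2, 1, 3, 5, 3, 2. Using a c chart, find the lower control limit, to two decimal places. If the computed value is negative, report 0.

0.00

c̄ = (3 + 3 + 2 + 1 + 3 + 4 + 1 + 1 + 2 + 1 + 3 + 5 + 3 + 2) / 14 = 34 / 14 = 2.4286
LCL = c̄ − 3√c̄ = 2.4286 − 3 × 1.5584 = -2.2466 → 0 (cannot be negative)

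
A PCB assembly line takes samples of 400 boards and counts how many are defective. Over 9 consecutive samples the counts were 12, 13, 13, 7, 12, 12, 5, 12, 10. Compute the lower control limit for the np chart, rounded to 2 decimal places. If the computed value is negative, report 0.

p̄ = Σdᵢ / (k·n) = 96 / (9 × 400) = 0.02667
LCL = np̄ − 3·√(np̄(1−p̄)) = 10.6667 − 3 × 3.2221 = 1.0002

1.00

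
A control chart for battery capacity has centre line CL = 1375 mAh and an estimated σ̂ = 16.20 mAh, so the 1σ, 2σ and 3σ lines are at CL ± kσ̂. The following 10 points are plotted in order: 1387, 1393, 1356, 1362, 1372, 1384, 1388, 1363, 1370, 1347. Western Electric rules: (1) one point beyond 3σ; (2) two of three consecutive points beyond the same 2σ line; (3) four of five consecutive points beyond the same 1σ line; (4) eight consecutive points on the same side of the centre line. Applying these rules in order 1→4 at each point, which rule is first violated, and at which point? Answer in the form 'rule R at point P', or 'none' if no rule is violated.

none

Zone of each point (C = within 1σ̂, B = 1σ̂–2σ̂, A = 2σ̂–3σ̂, * = beyond 3σ̂; sign = side of CL): 1:+C, 2:+B, 3:-B, 4:-C, 5:-C, 6:+C, 7:+C, 8:-C, 9:-C, 10:-B
No rule fires across all 10 points.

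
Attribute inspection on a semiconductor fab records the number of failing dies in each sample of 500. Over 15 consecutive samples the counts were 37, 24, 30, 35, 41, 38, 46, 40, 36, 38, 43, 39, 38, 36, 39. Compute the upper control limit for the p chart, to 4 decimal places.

p̄ = Σdᵢ / (k·n) = 560 / (15 × 500) = 0.07467
UCL = p̄ + 3·√(p̄(1−p̄)/n) = 0.07467 + 3 × √(0.07467×0.92533/500) = 0.07467 + 3 × 0.01176 = 0.10993

0.1099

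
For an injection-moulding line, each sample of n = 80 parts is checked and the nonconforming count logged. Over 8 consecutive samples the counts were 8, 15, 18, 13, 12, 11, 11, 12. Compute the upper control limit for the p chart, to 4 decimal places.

0.2780

p̄ = Σdᵢ / (k·n) = 100 / (8 × 80) = 0.15625
UCL = p̄ + 3·√(p̄(1−p̄)/n) = 0.15625 + 3 × √(0.15625×0.84375/80) = 0.15625 + 3 × 0.04059 = 0.27803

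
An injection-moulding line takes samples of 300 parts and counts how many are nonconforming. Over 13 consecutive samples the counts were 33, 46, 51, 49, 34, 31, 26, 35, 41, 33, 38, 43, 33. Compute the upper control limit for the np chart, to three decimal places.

55.190

p̄ = Σdᵢ / (k·n) = 493 / (13 × 300) = 0.12641
UCL = np̄ + 3·√(np̄(1−p̄)) = 37.9231 + 3 × √(37.9231×0.87359) = 37.9231 + 3 × 5.7558 = 55.1905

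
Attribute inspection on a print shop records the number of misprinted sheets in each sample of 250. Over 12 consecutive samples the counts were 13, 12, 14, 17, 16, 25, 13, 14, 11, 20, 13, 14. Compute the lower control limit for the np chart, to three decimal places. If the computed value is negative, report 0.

3.843

p̄ = Σdᵢ / (k·n) = 182 / (12 × 250) = 0.06067
LCL = np̄ − 3·√(np̄(1−p̄)) = 15.1667 − 3 × 3.7745 = 3.8433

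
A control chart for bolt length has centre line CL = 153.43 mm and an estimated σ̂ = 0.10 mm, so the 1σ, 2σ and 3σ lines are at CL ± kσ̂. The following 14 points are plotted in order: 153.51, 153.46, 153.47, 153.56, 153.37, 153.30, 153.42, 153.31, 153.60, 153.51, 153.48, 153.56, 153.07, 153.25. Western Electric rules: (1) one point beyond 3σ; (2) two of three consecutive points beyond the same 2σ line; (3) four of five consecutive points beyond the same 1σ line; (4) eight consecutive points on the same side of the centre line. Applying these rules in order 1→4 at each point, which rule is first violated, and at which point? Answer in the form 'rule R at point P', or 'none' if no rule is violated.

Zone of each point (C = within 1σ̂, B = 1σ̂–2σ̂, A = 2σ̂–3σ̂, * = beyond 3σ̂; sign = side of CL): 1:+C, 2:+C, 3:+C, 4:+B, 5:-C, 6:-B, 7:-C, 8:-B, 9:+B, 10:+C, 11:+C, 12:+B, 13:-*, 14:-B
Rule 1 (one point beyond the 3σ limits) is satisfied at point 13.

rule 1 at point 13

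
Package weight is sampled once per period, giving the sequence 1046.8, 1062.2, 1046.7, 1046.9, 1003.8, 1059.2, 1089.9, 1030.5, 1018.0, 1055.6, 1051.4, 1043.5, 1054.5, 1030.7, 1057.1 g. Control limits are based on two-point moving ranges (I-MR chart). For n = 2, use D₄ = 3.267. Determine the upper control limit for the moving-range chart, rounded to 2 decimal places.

80.06

Moving ranges: 15.4, 15.5, 0.2, 43.1, 55.4, 30.7, 59.4, 12.5, 37.6, 4.2, 7.9, 11.0, 23.8, 26.4; M̄R̄ = 343.1000 / 14 = 24.5071
UCL_MR = D₄·M̄R̄ = 3.267 × 24.5071 = 80.0648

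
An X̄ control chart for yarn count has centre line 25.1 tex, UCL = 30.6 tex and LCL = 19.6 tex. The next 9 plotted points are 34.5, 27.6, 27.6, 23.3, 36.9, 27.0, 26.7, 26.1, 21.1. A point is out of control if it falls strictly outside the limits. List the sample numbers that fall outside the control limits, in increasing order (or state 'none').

Compare each point to [19.6, 30.6]: sample 1 = 34.5 > UCL; sample 5 = 36.9 > UCL.

1, 5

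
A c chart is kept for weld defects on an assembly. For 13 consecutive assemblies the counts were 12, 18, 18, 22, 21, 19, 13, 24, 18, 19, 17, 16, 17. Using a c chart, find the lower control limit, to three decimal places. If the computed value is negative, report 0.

5.272

c̄ = (12 + 18 + 18 + 22 + 21 + 19 + 13 + 24 + 18 + 19 + 17 + 16 + 17) / 13 = 234 / 13 = 18.0000
LCL = c̄ − 3√c̄ = 18.0000 − 3 × 4.2426 = 5.2721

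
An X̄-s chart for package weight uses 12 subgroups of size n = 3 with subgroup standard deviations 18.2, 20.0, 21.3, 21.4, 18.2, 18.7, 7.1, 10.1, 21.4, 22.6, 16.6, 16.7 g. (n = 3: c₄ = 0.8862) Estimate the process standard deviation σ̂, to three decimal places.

19.964

s̄ = (18.2 + 20.0 + 21.3 + 21.4 + 18.2 + 18.7 + 7.1 + 10.1 + 21.4 + 22.6 + 16.6 + 16.7) / 12 = 17.6917
σ̂ = s̄ / c₄ = 17.6917 / 0.8862 = 19.9635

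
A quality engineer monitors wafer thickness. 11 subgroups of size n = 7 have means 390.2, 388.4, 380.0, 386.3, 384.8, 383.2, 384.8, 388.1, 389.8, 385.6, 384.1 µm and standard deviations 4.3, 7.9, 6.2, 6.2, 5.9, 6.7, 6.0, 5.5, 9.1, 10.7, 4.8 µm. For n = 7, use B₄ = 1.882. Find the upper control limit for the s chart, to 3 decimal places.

s̄ = (4.3 + 7.9 + 6.2 + 6.2 + 5.9 + 6.7 + 6.0 + 5.5 + 9.1 + 10.7 + 4.8) / 11 = 6.6636
UCL_s = B₄·s̄ = 1.882 × 6.6636 = 12.5410

12.541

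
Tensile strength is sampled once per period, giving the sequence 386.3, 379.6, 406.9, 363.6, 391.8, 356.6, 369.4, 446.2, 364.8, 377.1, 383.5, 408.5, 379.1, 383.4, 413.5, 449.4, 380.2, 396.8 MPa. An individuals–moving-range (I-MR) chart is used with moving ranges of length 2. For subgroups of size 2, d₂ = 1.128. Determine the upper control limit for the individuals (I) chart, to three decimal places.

475.549

X̄ = (386.3 + 379.6 + 406.9 + 363.6 + 391.8 + 356.6 + 369.4 + 446.2 + 364.8 + 377.1 + 383.5 + 408.5 + 379.1 + 383.4 + 413.5 + 449.4 + 380.2 + 396.8) / 18 = 390.9278
Moving ranges: 6.7, 27.3, 43.3, 28.2, 35.2, 12.8, 76.8, 81.4, 12.3, 6.4, 25.0, 29.4, 4.3, 30.1, 35.9, 69.2, 16.6; M̄R̄ = 540.9000 / 17 = 31.8176
UCL = X̄ + 3·M̄R̄/d₂ = 390.9278 + 3 × 31.8176 / 1.128 = 475.5492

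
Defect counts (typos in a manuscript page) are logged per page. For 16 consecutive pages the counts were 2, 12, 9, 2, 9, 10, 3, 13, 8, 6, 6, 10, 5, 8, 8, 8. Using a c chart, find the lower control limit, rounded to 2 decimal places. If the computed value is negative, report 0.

0.00

c̄ = (2 + 12 + 9 + 2 + 9 + 10 + 3 + 13 + 8 + 6 + 6 + 10 + 5 + 8 + 8 + 8) / 16 = 119 / 16 = 7.4375
LCL = c̄ − 3√c̄ = 7.4375 − 3 × 2.7272 = -0.7440 → 0 (cannot be negative)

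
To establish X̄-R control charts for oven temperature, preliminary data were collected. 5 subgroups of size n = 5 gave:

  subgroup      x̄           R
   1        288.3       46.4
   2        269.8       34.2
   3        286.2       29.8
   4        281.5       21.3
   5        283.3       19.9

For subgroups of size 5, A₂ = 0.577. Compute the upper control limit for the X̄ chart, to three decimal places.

X̄̄ = (288.3 + 269.8 + 286.2 + 281.5 + 283.3) / 5 = 1409.1000 / 5 = 281.8200
R̄ = (46.4 + 34.2 + 29.8 + 21.3 + 19.9) / 5 = 151.6000 / 5 = 30.3200
UCL = X̄̄ + A₂·R̄ = 281.8200 + 0.577 × 30.3200 = 299.3146

299.315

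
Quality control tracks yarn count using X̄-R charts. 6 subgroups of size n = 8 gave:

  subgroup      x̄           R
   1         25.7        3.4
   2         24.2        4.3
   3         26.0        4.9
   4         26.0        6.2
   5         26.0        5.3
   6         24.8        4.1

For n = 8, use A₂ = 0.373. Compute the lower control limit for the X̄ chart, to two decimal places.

23.70

X̄̄ = (25.7 + 24.2 + 26.0 + 26.0 + 26.0 + 24.8) / 6 = 152.7000 / 6 = 25.4500
R̄ = (3.4 + 4.3 + 4.9 + 6.2 + 5.3 + 4.1) / 6 = 28.2000 / 6 = 4.7000
LCL = X̄̄ − A₂·R̄ = 25.4500 − 0.373 × 4.7000 = 23.6969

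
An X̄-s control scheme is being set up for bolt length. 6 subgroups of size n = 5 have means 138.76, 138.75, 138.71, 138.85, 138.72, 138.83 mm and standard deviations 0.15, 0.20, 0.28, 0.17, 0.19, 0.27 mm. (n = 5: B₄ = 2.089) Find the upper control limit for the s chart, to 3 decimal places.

0.439

s̄ = (0.15 + 0.20 + 0.28 + 0.17 + 0.19 + 0.27) / 6 = 0.2100
UCL_s = B₄·s̄ = 2.089 × 0.2100 = 0.4387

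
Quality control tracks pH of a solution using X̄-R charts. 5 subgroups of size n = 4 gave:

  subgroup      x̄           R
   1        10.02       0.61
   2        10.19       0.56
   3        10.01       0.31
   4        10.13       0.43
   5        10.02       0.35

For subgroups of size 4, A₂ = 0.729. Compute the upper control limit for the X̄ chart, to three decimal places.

10.404

X̄̄ = (10.02 + 10.19 + 10.01 + 10.13 + 10.02) / 5 = 50.3700 / 5 = 10.0740
R̄ = (0.61 + 0.56 + 0.31 + 0.43 + 0.35) / 5 = 2.2600 / 5 = 0.4520
UCL = X̄̄ + A₂·R̄ = 10.0740 + 0.729 × 0.4520 = 10.4035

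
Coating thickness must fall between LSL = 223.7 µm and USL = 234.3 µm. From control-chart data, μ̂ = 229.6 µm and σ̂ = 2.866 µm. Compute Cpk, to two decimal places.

Cpu = (USL − μ̂) / (3σ̂) = (234.3 − 229.6) / (3 × 2.866) = 0.5466; Cpl = (μ̂ − LSL) / (3σ̂) = (229.6 − 223.7) / (3 × 2.866) = 0.6862; Cpk = min(Cpu, Cpl) = 0.5466

0.55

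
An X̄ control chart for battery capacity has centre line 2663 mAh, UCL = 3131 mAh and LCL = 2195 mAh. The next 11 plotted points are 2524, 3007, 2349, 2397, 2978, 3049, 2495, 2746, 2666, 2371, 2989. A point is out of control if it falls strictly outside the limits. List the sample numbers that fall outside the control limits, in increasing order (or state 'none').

All 11 points lie within [2195, 3131].

none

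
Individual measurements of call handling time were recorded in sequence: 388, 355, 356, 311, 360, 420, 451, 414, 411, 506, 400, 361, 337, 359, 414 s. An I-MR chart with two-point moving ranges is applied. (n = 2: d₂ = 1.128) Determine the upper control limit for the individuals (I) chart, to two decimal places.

503.52

X̄ = (388 + 355 + 356 + 311 + 360 + 420 + 451 + 414 + 411 + 506 + 400 + 361 + 337 + 359 + 414) / 15 = 389.5333
Moving ranges: 33, 1, 45, 49, 60, 31, 37, 3, 95, 106, 39, 24, 22, 55; M̄R̄ = 600.0000 / 14 = 42.8571
UCL = X̄ + 3·M̄R̄/d₂ = 389.5333 + 3 × 42.8571 / 1.128 = 503.5151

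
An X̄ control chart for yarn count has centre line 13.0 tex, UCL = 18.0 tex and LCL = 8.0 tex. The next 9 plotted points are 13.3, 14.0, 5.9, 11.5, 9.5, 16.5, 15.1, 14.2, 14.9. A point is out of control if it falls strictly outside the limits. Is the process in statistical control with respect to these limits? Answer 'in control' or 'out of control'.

out of control

Compare each point to [8.0, 18.0]: sample 3 = 5.9 < LCL.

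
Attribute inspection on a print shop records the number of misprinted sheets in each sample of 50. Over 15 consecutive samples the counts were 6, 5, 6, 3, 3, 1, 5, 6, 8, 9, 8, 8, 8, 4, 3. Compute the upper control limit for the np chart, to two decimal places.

12.19

p̄ = Σdᵢ / (k·n) = 83 / (15 × 50) = 0.11067
UCL = np̄ + 3·√(np̄(1−p̄)) = 5.5333 + 3 × √(5.5333×0.88933) = 5.5333 + 3 × 2.2183 = 12.1883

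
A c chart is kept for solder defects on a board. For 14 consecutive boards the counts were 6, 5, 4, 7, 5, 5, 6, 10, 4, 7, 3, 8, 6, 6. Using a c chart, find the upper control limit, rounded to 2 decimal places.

c̄ = (6 + 5 + 4 + 7 + 5 + 5 + 6 + 10 + 4 + 7 + 3 + 8 + 6 + 6) / 14 = 82 / 14 = 5.8571
UCL = c̄ + 3√c̄ = 5.8571 + 3 × √5.8571 = 5.8571 + 3 × 2.4202 = 13.1176

13.12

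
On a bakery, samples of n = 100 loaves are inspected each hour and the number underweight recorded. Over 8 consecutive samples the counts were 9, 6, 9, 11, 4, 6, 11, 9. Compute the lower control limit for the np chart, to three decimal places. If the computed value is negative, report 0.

p̄ = Σdᵢ / (k·n) = 65 / (8 × 100) = 0.08125
LCL = np̄ − 3·√(np̄(1−p̄)) = 8.1250 − 3 × 2.7322 = -0.0716 → 0 (negative, so LCL = 0)

0.000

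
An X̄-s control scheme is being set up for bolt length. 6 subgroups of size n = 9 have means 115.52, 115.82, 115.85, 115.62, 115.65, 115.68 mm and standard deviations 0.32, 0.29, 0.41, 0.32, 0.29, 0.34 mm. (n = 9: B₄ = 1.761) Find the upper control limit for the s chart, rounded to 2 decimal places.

s̄ = (0.32 + 0.29 + 0.41 + 0.32 + 0.29 + 0.34) / 6 = 0.3283
UCL_s = B₄·s̄ = 1.761 × 0.3283 = 0.5782

0.58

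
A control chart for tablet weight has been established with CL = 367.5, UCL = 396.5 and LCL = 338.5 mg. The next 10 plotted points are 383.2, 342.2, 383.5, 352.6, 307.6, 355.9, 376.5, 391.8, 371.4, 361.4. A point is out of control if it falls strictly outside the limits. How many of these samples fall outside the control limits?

Compare each point to [338.5, 396.5]: sample 5 = 307.6 < LCL.

1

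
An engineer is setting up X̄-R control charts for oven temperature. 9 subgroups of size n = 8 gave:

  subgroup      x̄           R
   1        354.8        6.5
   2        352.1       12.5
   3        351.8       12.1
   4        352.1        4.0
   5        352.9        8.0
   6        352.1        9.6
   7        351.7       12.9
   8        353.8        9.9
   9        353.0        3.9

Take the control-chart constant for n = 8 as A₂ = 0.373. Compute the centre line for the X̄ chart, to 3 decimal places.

X̄̄ = (354.8 + 352.1 + 351.8 + 352.1 + 352.9 + 352.1 + 351.7 + 353.8 + 353.0) / 9 = 3174.3000 / 9 = 352.7000
CL = X̄̄ = 352.7000

352.700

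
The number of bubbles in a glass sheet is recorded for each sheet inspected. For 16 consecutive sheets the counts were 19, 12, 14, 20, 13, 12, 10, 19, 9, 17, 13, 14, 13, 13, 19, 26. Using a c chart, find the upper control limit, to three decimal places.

26.879

c̄ = (19 + 12 + 14 + 20 + 13 + 12 + 10 + 19 + 9 + 17 + 13 + 14 + 13 + 13 + 19 + 26) / 16 = 243 / 16 = 15.1875
UCL = c̄ + 3√c̄ = 15.1875 + 3 × √15.1875 = 15.1875 + 3 × 3.8971 = 26.8788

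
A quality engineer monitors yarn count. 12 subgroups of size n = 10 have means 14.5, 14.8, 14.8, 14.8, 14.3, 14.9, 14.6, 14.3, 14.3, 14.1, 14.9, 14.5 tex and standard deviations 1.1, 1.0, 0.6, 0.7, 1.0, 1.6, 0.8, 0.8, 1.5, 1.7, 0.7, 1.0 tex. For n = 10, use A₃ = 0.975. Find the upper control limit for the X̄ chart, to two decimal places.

X̄̄ = (14.5 + 14.8 + 14.8 + 14.8 + 14.3 + 14.9 + 14.6 + 14.3 + 14.3 + 14.1 + 14.9 + 14.5) / 12 = 14.5667
s̄ = (1.1 + 1.0 + 0.6 + 0.7 + 1.0 + 1.6 + 0.8 + 0.8 + 1.5 + 1.7 + 0.7 + 1.0) / 12 = 1.0417
UCL = X̄̄ + A₃·s̄ = 14.5667 + 0.975 × 1.0417 = 15.5823

15.58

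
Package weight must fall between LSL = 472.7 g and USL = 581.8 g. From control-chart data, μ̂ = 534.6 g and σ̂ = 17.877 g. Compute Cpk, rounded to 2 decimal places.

0.88

Cpu = (USL − μ̂) / (3σ̂) = (581.8 − 534.6) / (3 × 17.877) = 0.8801; Cpl = (μ̂ − LSL) / (3σ̂) = (534.6 − 472.7) / (3 × 17.877) = 1.1542; Cpk = min(Cpu, Cpl) = 0.8801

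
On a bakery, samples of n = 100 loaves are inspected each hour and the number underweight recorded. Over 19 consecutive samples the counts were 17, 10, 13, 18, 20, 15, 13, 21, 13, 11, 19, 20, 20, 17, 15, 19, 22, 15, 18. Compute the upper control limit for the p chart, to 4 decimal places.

p̄ = Σdᵢ / (k·n) = 316 / (19 × 100) = 0.16632
UCL = p̄ + 3·√(p̄(1−p̄)/n) = 0.16632 + 3 × √(0.16632×0.83368/100) = 0.16632 + 3 × 0.03724 = 0.27802

0.2780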